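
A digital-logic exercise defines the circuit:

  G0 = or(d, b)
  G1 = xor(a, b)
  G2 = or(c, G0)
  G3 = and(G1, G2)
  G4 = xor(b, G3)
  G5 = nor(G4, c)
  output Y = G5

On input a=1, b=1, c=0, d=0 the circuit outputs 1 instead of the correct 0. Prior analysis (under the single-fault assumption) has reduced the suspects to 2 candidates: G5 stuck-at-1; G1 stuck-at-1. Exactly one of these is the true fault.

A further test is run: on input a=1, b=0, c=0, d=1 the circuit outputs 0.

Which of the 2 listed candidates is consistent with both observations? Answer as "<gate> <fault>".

Evaluate each candidate on input a=1, b=0, c=0, d=1:
  G5 stuck-at-1: G0=1, G1=1, G2=1, G3=1, G4=1, G5=1 [stuck-at-1] → 1 — eliminated
  G1 stuck-at-1: G0=1, G1=1 [stuck-at-1], G2=1, G3=1, G4=1, G5=0 → 0 — matches
Only G1 stuck-at-1 reproduces the observed 0.

G1 stuck-at-1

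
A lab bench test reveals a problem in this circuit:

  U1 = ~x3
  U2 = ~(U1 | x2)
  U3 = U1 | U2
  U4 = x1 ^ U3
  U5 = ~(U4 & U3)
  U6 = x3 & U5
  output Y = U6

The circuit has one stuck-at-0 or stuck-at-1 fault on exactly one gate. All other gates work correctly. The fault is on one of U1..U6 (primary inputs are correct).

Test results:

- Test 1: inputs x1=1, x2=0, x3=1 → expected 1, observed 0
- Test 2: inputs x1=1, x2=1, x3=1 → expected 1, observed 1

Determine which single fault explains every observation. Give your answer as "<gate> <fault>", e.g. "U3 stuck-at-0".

U4 stuck-at-1

Fault-free values for test 1 (x1=1, x2=0, x3=1): U1=0, U2=1, U3=1, U4=0, U5=1, U6=1, giving Y=1. Observed 0.
Test 1: faults giving observed 0 are {U4 stuck-at-1, U5 stuck-at-0, U6 stuck-at-0}.
Test 2 (x1=1, x2=1, x3=1): fault-free U1=0, U2=0, U3=0, U4=1, U5=1, U6=1 → 1; observed 1. Eliminates U5 stuck-at-0, U6 stuck-at-0.
Only U4 stuck-at-1 is consistent with every test.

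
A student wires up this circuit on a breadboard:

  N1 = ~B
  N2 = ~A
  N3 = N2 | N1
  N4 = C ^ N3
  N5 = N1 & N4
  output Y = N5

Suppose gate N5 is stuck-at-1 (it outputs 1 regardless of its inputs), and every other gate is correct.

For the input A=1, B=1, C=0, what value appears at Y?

Propagate with N5 forced: N1=0, N2=0, N3=0, N4=0, N5=1 [stuck-at-1].
So Y = 1. (Without the fault it would be 0.)

1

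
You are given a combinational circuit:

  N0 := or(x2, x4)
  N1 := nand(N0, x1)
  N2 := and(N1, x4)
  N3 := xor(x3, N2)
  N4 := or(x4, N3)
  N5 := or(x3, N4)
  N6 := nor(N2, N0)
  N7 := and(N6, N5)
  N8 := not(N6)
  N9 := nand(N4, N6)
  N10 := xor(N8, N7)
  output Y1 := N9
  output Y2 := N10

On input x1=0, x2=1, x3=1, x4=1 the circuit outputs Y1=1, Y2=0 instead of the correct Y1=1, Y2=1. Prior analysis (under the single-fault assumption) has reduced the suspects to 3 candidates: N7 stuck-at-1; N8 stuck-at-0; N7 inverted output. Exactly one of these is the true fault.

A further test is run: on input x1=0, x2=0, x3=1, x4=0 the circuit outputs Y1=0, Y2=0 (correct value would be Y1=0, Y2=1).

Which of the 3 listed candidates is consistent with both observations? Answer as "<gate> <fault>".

N7 inverted output

Evaluate each candidate on input x1=0, x2=0, x3=1, x4=0:
  N7 stuck-at-1: N0=0, N1=1, N2=0, N3=1, N4=1, N5=1, N6=1, N7=1 [stuck-at-1], N8=0, N9=0, N10=1 → Y1=0, Y2=1 — eliminated
  N8 stuck-at-0: N0=0, N1=1, N2=0, N3=1, N4=1, N5=1, N6=1, N7=1, N8=0 [stuck-at-0], N9=0, N10=1 → Y1=0, Y2=1 — eliminated
  N7 inverted output: N0=0, N1=1, N2=0, N3=1, N4=1, N5=1, N6=1, N7=0 [inverted output], N8=0, N9=0, N10=0 → Y1=0, Y2=0 — matches
Only N7 inverted output reproduces the observed Y1=0, Y2=0.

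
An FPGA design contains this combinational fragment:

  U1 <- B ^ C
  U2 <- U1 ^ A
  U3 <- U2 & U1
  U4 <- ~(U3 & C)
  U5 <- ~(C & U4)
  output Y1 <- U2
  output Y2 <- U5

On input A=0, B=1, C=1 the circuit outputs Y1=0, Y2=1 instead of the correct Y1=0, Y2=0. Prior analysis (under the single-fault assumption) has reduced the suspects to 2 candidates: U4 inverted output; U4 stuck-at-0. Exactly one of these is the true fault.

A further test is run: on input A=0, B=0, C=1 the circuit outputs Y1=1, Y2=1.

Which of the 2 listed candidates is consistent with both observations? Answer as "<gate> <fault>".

Evaluate each candidate on input A=0, B=0, C=1:
  U4 inverted output: U1=1, U2=1, U3=1, U4=1 [inverted output], U5=0 → Y1=1, Y2=0 — eliminated
  U4 stuck-at-0: U1=1, U2=1, U3=1, U4=0 [stuck-at-0], U5=1 → Y1=1, Y2=1 — matches
Only U4 stuck-at-0 reproduces the observed Y1=1, Y2=1.

U4 stuck-at-0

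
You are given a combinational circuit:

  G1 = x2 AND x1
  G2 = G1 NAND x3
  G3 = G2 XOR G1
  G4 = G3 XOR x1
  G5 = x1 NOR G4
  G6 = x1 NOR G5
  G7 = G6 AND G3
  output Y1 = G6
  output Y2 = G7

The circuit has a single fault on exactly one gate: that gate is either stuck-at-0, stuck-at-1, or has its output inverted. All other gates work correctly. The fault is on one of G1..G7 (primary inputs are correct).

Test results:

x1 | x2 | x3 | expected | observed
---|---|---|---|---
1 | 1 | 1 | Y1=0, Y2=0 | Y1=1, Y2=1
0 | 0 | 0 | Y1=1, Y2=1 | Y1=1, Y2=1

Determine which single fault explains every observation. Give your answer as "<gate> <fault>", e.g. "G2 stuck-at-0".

G6 stuck-at-1

Fault-free values for test 1 (x1=1, x2=1, x3=1): G1=1, G2=0, G3=1, G4=0, G5=0, G6=0, G7=0, giving Y1=0, Y2=0. Observed Y1=1, Y2=1.
Test 1: faults giving observed Y1=1, Y2=1 are {G6 stuck-at-1, G6 inverted output}.
Test 2 (x1=0, x2=0, x3=0): fault-free G1=0, G2=1, G3=1, G4=1, G5=0, G6=1, G7=1 → Y1=1, Y2=1; observed Y1=1, Y2=1. Eliminates G6 inverted output.
Only G6 stuck-at-1 is consistent with every test.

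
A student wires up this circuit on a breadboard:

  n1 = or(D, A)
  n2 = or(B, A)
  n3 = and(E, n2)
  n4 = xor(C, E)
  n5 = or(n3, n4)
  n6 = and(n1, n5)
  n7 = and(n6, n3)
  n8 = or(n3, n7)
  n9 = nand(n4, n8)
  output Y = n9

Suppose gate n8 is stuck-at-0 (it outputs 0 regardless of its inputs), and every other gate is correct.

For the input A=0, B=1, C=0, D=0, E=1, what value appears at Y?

Propagate with n8 forced: n1=0, n2=1, n3=1, n4=1, n5=1, n6=0, n7=0, n8=0 [stuck-at-0], n9=1.
So Y = 1. (Without the fault it would be 0.)

1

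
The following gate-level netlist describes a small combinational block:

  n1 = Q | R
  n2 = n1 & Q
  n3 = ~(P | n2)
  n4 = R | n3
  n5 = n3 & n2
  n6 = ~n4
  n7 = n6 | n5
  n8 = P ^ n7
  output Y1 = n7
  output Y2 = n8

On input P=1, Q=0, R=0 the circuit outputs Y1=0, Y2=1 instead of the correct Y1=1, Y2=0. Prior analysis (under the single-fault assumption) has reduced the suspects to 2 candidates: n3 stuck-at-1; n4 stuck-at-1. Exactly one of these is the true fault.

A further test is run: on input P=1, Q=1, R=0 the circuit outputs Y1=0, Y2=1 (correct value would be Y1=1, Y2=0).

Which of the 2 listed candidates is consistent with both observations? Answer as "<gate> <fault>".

Evaluate each candidate on input P=1, Q=1, R=0:
  n3 stuck-at-1: n1=1, n2=1, n3=1 [stuck-at-1], n4=1, n5=1, n6=0, n7=1, n8=0 → Y1=1, Y2=0 — eliminated
  n4 stuck-at-1: n1=1, n2=1, n3=0, n4=1 [stuck-at-1], n5=0, n6=0, n7=0, n8=1 → Y1=0, Y2=1 — matches
Only n4 stuck-at-1 reproduces the observed Y1=0, Y2=1.

n4 stuck-at-1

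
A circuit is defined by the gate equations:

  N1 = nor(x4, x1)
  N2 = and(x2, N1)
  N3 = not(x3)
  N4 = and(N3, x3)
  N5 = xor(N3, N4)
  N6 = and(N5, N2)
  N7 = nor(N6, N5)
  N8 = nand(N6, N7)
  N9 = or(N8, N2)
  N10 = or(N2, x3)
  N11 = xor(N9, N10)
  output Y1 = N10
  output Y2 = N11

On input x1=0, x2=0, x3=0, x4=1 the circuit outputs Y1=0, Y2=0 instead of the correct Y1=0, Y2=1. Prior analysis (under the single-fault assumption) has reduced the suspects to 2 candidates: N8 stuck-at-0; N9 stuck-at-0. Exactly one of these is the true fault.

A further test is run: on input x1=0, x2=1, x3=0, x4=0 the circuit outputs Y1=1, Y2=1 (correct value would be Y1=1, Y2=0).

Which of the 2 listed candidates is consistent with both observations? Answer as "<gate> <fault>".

N9 stuck-at-0

Evaluate each candidate on input x1=0, x2=1, x3=0, x4=0:
  N8 stuck-at-0: N1=1, N2=1, N3=1, N4=0, N5=1, N6=1, N7=0, N8=0 [stuck-at-0], N9=1, N10=1, N11=0 → Y1=1, Y2=0 — eliminated
  N9 stuck-at-0: N1=1, N2=1, N3=1, N4=0, N5=1, N6=1, N7=0, N8=1, N9=0 [stuck-at-0], N10=1, N11=1 → Y1=1, Y2=1 — matches
Only N9 stuck-at-0 reproduces the observed Y1=1, Y2=1.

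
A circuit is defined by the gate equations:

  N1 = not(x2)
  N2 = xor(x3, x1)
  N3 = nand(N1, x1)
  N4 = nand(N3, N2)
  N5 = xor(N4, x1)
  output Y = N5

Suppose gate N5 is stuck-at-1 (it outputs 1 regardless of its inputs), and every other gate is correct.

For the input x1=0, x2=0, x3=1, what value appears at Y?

1

Propagate with N5 forced: N1=1, N2=1, N3=1, N4=0, N5=1 [stuck-at-1].
So Y = 1. (Without the fault it would be 0.)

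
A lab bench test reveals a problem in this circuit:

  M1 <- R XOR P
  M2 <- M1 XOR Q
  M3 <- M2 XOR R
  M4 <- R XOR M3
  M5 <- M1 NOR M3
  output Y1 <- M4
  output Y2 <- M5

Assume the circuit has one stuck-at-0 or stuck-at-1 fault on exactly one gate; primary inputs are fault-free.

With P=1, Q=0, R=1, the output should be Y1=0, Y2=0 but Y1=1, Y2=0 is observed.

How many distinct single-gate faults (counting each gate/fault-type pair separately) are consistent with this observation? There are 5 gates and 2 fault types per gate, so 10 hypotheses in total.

2

Fault-free: M1=0, M2=0, M3=1, M4=0, M5=0 → Y1=0, Y2=0. Observed Y1=1, Y2=0.
  M1 stuck-at-0: output Y1=0, Y2=0 ✗
  M1 stuck-at-1: output Y1=1, Y2=0 ✓
  M2 stuck-at-0: output Y1=0, Y2=0 ✗
  M2 stuck-at-1: output Y1=1, Y2=1 ✗
  M3 stuck-at-0: output Y1=1, Y2=1 ✗
  M3 stuck-at-1: output Y1=0, Y2=0 ✗
  M4 stuck-at-0: output Y1=0, Y2=0 ✗
  M4 stuck-at-1: output Y1=1, Y2=0 ✓
  M5 stuck-at-0: output Y1=0, Y2=0 ✗
  M5 stuck-at-1: output Y1=0, Y2=1 ✗
Consistent faults: {M1 stuck-at-1, M4 stuck-at-1} — 2 in all.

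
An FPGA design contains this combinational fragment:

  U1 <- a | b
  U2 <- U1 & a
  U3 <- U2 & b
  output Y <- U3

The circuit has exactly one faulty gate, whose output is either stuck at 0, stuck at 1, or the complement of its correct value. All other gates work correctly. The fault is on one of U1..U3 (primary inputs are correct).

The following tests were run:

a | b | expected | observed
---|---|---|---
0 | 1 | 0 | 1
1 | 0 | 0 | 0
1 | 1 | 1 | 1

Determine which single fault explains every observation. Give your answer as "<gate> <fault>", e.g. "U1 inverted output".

U2 stuck-at-1

Fault-free values for test 1 (a=0, b=1): U1=1, U2=0, U3=0, giving Y=0. Observed 1.
Test 1: faults giving observed 1 are {U2 stuck-at-1, U2 inverted output, U3 stuck-at-1, U3 inverted output}.
Test 2 (a=1, b=0): fault-free U1=1, U2=1, U3=0 → 0; observed 0. Eliminates U3 stuck-at-1, U3 inverted output.
Test 3 (a=1, b=1): fault-free U1=1, U2=1, U3=1 → 1; observed 1. Eliminates U2 inverted output.
Only U2 stuck-at-1 is consistent with every test.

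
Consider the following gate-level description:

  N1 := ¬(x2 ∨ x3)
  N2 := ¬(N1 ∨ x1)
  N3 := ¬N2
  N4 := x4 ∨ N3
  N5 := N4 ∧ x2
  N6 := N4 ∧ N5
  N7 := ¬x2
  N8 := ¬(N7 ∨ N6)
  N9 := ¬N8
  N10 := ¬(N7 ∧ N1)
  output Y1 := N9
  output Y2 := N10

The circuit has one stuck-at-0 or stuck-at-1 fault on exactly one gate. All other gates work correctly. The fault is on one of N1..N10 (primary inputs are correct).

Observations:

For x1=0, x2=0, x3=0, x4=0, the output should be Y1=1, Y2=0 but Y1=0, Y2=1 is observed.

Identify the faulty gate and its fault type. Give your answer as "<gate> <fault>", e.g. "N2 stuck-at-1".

N7 stuck-at-0

Fault-free values for test 1 (x1=0, x2=0, x3=0, x4=0): N1=1, N2=0, N3=1, N4=1, N5=0, N6=0, N7=1, N8=0, N9=1, N10=0, giving Y1=1, Y2=0. Observed Y1=0, Y2=1.
Test 1: faults giving observed Y1=0, Y2=1 are {N7 stuck-at-0}.
Only N7 stuck-at-0 is consistent with every test.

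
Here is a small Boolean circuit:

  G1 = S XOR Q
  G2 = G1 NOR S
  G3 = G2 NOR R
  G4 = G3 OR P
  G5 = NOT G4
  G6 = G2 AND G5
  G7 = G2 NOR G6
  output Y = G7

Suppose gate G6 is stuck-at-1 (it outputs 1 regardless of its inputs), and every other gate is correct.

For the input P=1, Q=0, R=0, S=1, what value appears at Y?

Propagate with G6 forced: G1=1, G2=0, G3=1, G4=1, G5=0, G6=1 [stuck-at-1], G7=0.
So Y = 0. (Without the fault it would be 1.)

0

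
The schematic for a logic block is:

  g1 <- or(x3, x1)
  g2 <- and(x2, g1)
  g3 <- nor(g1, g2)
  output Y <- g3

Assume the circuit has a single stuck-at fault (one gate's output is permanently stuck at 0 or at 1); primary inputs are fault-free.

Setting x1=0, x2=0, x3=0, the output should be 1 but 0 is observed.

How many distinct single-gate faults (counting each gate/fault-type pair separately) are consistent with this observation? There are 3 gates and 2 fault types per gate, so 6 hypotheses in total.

3

Fault-free: g1=0, g2=0, g3=1 → 1. Observed 0.
  g1 stuck-at-0: output 1 ✗
  g1 stuck-at-1: output 0 ✓
  g2 stuck-at-0: output 1 ✗
  g2 stuck-at-1: output 0 ✓
  g3 stuck-at-0: output 0 ✓
  g3 stuck-at-1: output 1 ✗
Consistent faults: {g1 stuck-at-1, g2 stuck-at-1, g3 stuck-at-0} — 3 in all.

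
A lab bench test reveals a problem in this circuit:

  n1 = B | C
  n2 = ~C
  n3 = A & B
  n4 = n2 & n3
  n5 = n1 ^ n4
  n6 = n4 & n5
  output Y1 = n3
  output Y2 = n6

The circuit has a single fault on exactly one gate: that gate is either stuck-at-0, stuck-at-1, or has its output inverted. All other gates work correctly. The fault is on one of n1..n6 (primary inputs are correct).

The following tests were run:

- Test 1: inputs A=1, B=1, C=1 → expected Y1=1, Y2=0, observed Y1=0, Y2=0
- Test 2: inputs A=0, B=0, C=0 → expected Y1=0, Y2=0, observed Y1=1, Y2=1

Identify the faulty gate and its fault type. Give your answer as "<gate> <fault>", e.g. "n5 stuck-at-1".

n3 inverted output

Fault-free values for test 1 (A=1, B=1, C=1): n1=1, n2=0, n3=1, n4=0, n5=1, n6=0, giving Y1=1, Y2=0. Observed Y1=0, Y2=0.
Test 1: faults giving observed Y1=0, Y2=0 are {n3 stuck-at-0, n3 inverted output}.
Test 2 (A=0, B=0, C=0): fault-free n1=0, n2=1, n3=0, n4=0, n5=0, n6=0 → Y1=0, Y2=0; observed Y1=1, Y2=1. Eliminates n3 stuck-at-0.
Only n3 inverted output is consistent with every test.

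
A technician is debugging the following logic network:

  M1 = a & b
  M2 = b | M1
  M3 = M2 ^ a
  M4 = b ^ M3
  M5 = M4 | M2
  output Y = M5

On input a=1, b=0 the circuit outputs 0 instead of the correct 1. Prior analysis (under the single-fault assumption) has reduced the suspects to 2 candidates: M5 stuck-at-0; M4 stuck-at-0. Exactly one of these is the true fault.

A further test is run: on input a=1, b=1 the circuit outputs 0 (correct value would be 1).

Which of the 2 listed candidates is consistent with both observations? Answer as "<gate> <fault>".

Evaluate each candidate on input a=1, b=1:
  M5 stuck-at-0: M1=1, M2=1, M3=0, M4=1, M5=0 [stuck-at-0] → 0 — matches
  M4 stuck-at-0: M1=1, M2=1, M3=0, M4=0 [stuck-at-0], M5=1 → 1 — eliminated
Only M5 stuck-at-0 reproduces the observed 0.

M5 stuck-at-0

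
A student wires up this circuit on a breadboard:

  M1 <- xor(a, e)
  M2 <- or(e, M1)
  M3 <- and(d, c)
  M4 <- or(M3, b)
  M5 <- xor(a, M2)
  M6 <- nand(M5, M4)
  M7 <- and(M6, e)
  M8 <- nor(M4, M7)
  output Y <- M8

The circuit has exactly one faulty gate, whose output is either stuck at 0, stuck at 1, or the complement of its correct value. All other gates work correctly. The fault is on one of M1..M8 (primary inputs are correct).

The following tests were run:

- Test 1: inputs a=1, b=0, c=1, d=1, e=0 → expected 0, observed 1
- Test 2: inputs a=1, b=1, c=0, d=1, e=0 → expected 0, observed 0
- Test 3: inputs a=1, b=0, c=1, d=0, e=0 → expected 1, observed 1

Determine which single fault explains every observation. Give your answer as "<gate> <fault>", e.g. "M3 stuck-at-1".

M3 stuck-at-0

Fault-free values for test 1 (a=1, b=0, c=1, d=1, e=0): M1=1, M2=1, M3=1, M4=1, M5=0, M6=1, M7=0, M8=0, giving Y=0. Observed 1.
Test 1: faults giving observed 1 are {M3 stuck-at-0, M3 inverted output, M4 stuck-at-0, M4 inverted output, M8 stuck-at-1, M8 inverted output}.
Test 2 (a=1, b=1, c=0, d=1, e=0): fault-free M1=1, M2=1, M3=0, M4=1, M5=0, M6=1, M7=0, M8=0 → 0; observed 0. Eliminates M4 stuck-at-0, M4 inverted output, M8 stuck-at-1, M8 inverted output.
Test 3 (a=1, b=0, c=1, d=0, e=0): fault-free M1=1, M2=1, M3=0, M4=0, M5=0, M6=1, M7=0, M8=1 → 1; observed 1. Eliminates M3 inverted output.
Only M3 stuck-at-0 is consistent with every test.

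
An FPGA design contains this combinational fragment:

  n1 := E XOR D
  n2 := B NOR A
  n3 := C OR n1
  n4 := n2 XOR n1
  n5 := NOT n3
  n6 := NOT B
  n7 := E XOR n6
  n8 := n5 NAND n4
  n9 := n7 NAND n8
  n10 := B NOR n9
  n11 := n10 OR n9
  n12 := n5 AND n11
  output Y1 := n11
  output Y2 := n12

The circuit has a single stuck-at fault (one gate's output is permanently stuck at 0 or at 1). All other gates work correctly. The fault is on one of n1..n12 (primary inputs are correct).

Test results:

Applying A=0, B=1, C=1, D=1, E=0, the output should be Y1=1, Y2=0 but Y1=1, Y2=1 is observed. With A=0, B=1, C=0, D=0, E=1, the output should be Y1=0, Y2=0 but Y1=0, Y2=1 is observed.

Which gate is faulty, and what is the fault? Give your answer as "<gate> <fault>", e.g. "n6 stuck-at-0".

Fault-free values for test 1 (A=0, B=1, C=1, D=1, E=0): n1=1, n2=0, n3=1, n4=1, n5=0, n6=0, n7=0, n8=1, n9=1, n10=0, n11=1, n12=0, giving Y1=1, Y2=0. Observed Y1=1, Y2=1.
Test 1: faults giving observed Y1=1, Y2=1 are {n3 stuck-at-0, n5 stuck-at-1, n12 stuck-at-1}.
Test 2 (A=0, B=1, C=0, D=0, E=1): fault-free n1=1, n2=0, n3=1, n4=1, n5=0, n6=0, n7=1, n8=1, n9=0, n10=0, n11=0, n12=0 → Y1=0, Y2=0; observed Y1=0, Y2=1. Eliminates n3 stuck-at-0, n5 stuck-at-1.
Only n12 stuck-at-1 is consistent with every test.

n12 stuck-at-1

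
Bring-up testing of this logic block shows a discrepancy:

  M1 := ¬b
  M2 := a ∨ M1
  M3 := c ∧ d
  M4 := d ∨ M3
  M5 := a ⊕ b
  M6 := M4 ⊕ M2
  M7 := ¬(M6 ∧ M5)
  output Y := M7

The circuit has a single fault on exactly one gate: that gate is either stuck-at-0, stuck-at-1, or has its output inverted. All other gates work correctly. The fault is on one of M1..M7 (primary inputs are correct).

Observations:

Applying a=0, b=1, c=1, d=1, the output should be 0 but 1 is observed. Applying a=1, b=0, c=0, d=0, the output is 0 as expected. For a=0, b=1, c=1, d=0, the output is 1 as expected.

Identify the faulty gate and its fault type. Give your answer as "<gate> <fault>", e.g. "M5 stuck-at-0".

Fault-free values for test 1 (a=0, b=1, c=1, d=1): M1=0, M2=0, M3=1, M4=1, M5=1, M6=1, M7=0, giving Y=0. Observed 1.
Test 1: faults giving observed 1 are {M1 stuck-at-1, M1 inverted output, M2 stuck-at-1, M2 inverted output, M4 stuck-at-0, M4 inverted output, M5 stuck-at-0, M5 inverted output, M6 stuck-at-0, M6 inverted output, M7 stuck-at-1, M7 inverted output}.
Test 2 (a=1, b=0, c=0, d=0): fault-free M1=1, M2=1, M3=0, M4=0, M5=1, M6=1, M7=0 → 0; observed 0. Eliminates M2 inverted output, M4 inverted output, M5 stuck-at-0, M5 inverted output, M6 stuck-at-0, M6 inverted output, M7 stuck-at-1, M7 inverted output.
Test 3 (a=0, b=1, c=1, d=0): fault-free M1=0, M2=0, M3=0, M4=0, M5=1, M6=0, M7=1 → 1; observed 1. Eliminates M1 stuck-at-1, M1 inverted output, M2 stuck-at-1.
Only M4 stuck-at-0 is consistent with every test.

M4 stuck-at-0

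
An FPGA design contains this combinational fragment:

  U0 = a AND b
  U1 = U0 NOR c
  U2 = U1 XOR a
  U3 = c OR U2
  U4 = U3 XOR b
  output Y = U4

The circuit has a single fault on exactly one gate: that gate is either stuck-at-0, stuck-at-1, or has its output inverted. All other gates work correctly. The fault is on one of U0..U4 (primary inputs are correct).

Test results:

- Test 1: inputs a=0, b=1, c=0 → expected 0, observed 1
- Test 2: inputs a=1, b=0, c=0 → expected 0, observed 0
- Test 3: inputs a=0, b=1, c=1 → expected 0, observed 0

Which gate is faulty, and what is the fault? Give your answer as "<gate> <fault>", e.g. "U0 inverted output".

Fault-free values for test 1 (a=0, b=1, c=0): U0=0, U1=1, U2=1, U3=1, U4=0, giving Y=0. Observed 1.
Test 1: faults giving observed 1 are {U0 stuck-at-1, U0 inverted output, U1 stuck-at-0, U1 inverted output, U2 stuck-at-0, U2 inverted output, U3 stuck-at-0, U3 inverted output, U4 stuck-at-1, U4 inverted output}.
Test 2 (a=1, b=0, c=0): fault-free U0=0, U1=1, U2=0, U3=0, U4=0 → 0; observed 0. Eliminates U0 stuck-at-1, U0 inverted output, U1 stuck-at-0, U1 inverted output, U2 inverted output, U3 inverted output, U4 stuck-at-1, U4 inverted output.
Test 3 (a=0, b=1, c=1): fault-free U0=0, U1=0, U2=0, U3=1, U4=0 → 0; observed 0. Eliminates U3 stuck-at-0.
Only U2 stuck-at-0 is consistent with every test.

U2 stuck-at-0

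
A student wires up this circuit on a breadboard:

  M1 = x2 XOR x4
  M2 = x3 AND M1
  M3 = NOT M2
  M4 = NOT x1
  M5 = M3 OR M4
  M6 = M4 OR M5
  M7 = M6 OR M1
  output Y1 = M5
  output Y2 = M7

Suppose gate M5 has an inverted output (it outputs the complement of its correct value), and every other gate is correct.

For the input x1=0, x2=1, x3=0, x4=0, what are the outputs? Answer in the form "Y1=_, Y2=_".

Y1=0, Y2=1

Propagate with M5 forced: M1=1, M2=0, M3=1, M4=1, M5=0 [inverted output], M6=1, M7=1.
So the outputs are Y1=0, Y2=1. (Without the fault they would be Y1=1, Y2=1.)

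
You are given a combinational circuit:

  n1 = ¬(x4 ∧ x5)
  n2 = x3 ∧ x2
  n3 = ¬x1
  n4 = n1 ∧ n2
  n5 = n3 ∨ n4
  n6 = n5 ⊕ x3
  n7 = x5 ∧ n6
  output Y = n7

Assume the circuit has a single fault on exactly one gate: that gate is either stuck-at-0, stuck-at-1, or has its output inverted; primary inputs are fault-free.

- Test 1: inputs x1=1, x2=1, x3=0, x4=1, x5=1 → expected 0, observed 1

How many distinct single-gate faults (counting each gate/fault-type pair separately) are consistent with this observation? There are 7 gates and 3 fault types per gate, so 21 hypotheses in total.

Fault-free: n1=0, n2=0, n3=0, n4=0, n5=0, n6=0, n7=0 → 0. Observed 1.
  n1: none of the 3 fault types match ✗
  n2: none of the 3 fault types match ✗
  n3: stuck-at-1, inverted output ✓; others ✗
  n4: stuck-at-1, inverted output ✓; others ✗
  n5: stuck-at-1, inverted output ✓; others ✗
  n6: stuck-at-1, inverted output ✓; others ✗
  n7: stuck-at-1, inverted output ✓; others ✗
Consistent faults: {n3 stuck-at-1, n3 inverted output, n4 stuck-at-1, n4 inverted output, n5 stuck-at-1, n5 inverted output, n6 stuck-at-1, n6 inverted output, n7 stuck-at-1, n7 inverted output} — 10 in all.

10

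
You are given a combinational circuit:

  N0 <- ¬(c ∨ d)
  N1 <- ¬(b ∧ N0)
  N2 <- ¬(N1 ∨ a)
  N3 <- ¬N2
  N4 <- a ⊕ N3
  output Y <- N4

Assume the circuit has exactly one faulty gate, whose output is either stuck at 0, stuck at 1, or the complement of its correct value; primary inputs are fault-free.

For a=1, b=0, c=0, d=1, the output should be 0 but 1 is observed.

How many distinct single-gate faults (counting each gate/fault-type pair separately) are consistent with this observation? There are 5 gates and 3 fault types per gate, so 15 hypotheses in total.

6

Fault-free: N0=0, N1=1, N2=0, N3=1, N4=0 → 0. Observed 1.
  N0: none of the 3 fault types match ✗
  N1: none of the 3 fault types match ✗
  N2: stuck-at-1, inverted output ✓; others ✗
  N3: stuck-at-0, inverted output ✓; others ✗
  N4: stuck-at-1, inverted output ✓; others ✗
Consistent faults: {N2 stuck-at-1, N2 inverted output, N3 stuck-at-0, N3 inverted output, N4 stuck-at-1, N4 inverted output} — 6 in all.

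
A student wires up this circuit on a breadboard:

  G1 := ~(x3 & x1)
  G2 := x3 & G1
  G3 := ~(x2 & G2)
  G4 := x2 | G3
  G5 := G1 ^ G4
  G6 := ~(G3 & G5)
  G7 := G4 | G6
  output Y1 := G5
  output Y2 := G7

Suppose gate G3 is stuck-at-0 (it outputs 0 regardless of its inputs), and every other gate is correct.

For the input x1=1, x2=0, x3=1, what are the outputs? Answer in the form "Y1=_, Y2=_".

Y1=0, Y2=1

Propagate with G3 forced: G1=0, G2=0, G3=0 [stuck-at-0], G4=0, G5=0, G6=1, G7=1.
So the outputs are Y1=0, Y2=1. (Without the fault they would be Y1=1, Y2=1.)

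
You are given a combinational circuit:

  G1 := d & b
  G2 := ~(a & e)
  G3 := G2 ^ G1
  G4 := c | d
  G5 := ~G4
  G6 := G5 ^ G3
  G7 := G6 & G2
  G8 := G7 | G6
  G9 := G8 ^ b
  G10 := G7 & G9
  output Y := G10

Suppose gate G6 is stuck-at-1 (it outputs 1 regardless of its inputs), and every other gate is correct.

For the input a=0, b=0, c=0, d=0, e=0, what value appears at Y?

1

Propagate with G6 forced: G1=0, G2=1, G3=1, G4=0, G5=1, G6=1 [stuck-at-1], G7=1, G8=1, G9=1, G10=1.
So Y = 1. (Without the fault it would be 0.)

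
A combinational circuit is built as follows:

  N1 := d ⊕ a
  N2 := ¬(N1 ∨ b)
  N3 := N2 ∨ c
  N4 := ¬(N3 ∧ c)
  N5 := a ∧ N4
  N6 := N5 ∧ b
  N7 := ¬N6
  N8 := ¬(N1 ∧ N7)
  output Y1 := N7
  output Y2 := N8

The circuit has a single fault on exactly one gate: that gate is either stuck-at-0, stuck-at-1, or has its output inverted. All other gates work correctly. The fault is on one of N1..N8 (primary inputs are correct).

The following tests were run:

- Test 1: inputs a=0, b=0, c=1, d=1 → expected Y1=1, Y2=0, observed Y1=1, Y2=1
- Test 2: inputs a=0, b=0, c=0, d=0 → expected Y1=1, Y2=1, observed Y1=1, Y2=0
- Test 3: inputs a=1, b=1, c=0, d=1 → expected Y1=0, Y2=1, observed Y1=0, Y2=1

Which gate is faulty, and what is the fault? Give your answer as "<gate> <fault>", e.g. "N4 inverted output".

N1 inverted output

Fault-free values for test 1 (a=0, b=0, c=1, d=1): N1=1, N2=0, N3=1, N4=0, N5=0, N6=0, N7=1, N8=0, giving Y1=1, Y2=0. Observed Y1=1, Y2=1.
Test 1: faults giving observed Y1=1, Y2=1 are {N1 stuck-at-0, N1 inverted output, N8 stuck-at-1, N8 inverted output}.
Test 2 (a=0, b=0, c=0, d=0): fault-free N1=0, N2=1, N3=1, N4=1, N5=0, N6=0, N7=1, N8=1 → Y1=1, Y2=1; observed Y1=1, Y2=0. Eliminates N1 stuck-at-0, N8 stuck-at-1.
Test 3 (a=1, b=1, c=0, d=1): fault-free N1=0, N2=0, N3=0, N4=1, N5=1, N6=1, N7=0, N8=1 → Y1=0, Y2=1; observed Y1=0, Y2=1. Eliminates N8 inverted output.
Only N1 inverted output is consistent with every test.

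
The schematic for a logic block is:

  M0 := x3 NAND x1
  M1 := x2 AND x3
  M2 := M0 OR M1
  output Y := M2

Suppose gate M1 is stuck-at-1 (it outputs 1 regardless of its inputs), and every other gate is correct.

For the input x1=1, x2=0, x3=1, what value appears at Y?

Propagate with M1 forced: M0=0, M1=1 [stuck-at-1], M2=1.
So Y = 1. (Without the fault it would be 0.)

1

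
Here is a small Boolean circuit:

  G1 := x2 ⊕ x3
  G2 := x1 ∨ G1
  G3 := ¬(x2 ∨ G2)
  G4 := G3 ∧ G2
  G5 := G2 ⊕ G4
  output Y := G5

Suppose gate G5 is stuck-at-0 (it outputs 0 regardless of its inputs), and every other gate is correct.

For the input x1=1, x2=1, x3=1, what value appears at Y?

Propagate with G5 forced: G1=0, G2=1, G3=0, G4=0, G5=0 [stuck-at-0].
So Y = 0. (Without the fault it would be 1.)

0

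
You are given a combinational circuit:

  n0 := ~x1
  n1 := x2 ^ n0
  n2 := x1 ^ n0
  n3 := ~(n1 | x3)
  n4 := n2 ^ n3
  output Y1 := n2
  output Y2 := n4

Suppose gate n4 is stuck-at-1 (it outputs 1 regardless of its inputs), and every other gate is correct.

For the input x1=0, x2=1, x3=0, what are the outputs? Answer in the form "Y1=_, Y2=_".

Y1=1, Y2=1

Propagate with n4 forced: n0=1, n1=0, n2=1, n3=1, n4=1 [stuck-at-1].
So the outputs are Y1=1, Y2=1. (Without the fault they would be Y1=1, Y2=0.)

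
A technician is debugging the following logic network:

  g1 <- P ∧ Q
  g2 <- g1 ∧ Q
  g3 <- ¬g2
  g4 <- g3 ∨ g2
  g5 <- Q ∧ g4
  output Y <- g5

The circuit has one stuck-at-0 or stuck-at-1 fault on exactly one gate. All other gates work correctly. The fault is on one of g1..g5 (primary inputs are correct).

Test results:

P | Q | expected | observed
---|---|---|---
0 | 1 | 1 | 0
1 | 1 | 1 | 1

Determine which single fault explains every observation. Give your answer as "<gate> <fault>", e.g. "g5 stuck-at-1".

g3 stuck-at-0

Fault-free values for test 1 (P=0, Q=1): g1=0, g2=0, g3=1, g4=1, g5=1, giving Y=1. Observed 0.
Test 1: faults giving observed 0 are {g3 stuck-at-0, g4 stuck-at-0, g5 stuck-at-0}.
Test 2 (P=1, Q=1): fault-free g1=1, g2=1, g3=0, g4=1, g5=1 → 1; observed 1. Eliminates g4 stuck-at-0, g5 stuck-at-0.
Only g3 stuck-at-0 is consistent with every test.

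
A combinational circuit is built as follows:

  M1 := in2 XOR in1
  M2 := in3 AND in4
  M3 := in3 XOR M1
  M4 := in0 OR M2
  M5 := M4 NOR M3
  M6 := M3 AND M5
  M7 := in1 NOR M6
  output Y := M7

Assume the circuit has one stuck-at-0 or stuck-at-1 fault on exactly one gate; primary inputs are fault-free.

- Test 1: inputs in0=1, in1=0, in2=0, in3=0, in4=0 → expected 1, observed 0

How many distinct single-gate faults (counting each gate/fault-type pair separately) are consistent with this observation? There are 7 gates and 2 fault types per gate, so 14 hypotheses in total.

2

Fault-free: M1=0, M2=0, M3=0, M4=1, M5=0, M6=0, M7=1 → 1. Observed 0.
  M1 stuck-at-0: output 1 ✗
  M1 stuck-at-1: output 1 ✗
  M2 stuck-at-0: output 1 ✗
  M2 stuck-at-1: output 1 ✗
  M3 stuck-at-0: output 1 ✗
  M3 stuck-at-1: output 1 ✗
  M4 stuck-at-0: output 1 ✗
  M4 stuck-at-1: output 1 ✗
  M5 stuck-at-0: output 1 ✗
  M5 stuck-at-1: output 1 ✗
  M6 stuck-at-0: output 1 ✗
  M6 stuck-at-1: output 0 ✓
  M7 stuck-at-0: output 0 ✓
  M7 stuck-at-1: output 1 ✗
Consistent faults: {M6 stuck-at-1, M7 stuck-at-0} — 2 in all.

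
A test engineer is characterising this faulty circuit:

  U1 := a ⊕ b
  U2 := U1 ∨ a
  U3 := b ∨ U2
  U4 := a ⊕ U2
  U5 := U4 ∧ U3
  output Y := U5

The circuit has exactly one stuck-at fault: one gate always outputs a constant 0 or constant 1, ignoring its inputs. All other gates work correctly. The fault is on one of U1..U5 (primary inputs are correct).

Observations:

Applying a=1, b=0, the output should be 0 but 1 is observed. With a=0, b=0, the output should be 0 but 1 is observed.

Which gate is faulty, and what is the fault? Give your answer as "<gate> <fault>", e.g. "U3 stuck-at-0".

U5 stuck-at-1

Fault-free values for test 1 (a=1, b=0): U1=1, U2=1, U3=1, U4=0, U5=0, giving Y=0. Observed 1.
Test 1: faults giving observed 1 are {U4 stuck-at-1, U5 stuck-at-1}.
Test 2 (a=0, b=0): fault-free U1=0, U2=0, U3=0, U4=0, U5=0 → 0; observed 1. Eliminates U4 stuck-at-1.
Only U5 stuck-at-1 is consistent with every test.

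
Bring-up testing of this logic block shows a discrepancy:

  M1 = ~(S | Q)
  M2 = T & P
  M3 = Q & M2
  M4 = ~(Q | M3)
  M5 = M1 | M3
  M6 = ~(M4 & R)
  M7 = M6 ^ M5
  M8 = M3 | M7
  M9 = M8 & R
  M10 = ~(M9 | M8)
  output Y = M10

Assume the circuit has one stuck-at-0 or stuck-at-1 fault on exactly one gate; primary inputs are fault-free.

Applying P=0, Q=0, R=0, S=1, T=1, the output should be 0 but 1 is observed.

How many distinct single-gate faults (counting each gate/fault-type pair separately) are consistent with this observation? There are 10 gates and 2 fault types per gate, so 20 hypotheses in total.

Fault-free: M1=0, M2=0, M3=0, M4=1, M5=0, M6=1, M7=1, M8=1, M9=0, M10=0 → 0. Observed 1.
  M1: stuck-at-1 ✓; others ✗
  M2: none of the 2 fault types match ✗
  M3: none of the 2 fault types match ✗
  M4: none of the 2 fault types match ✗
  M5: stuck-at-1 ✓; others ✗
  M6: stuck-at-0 ✓; others ✗
  M7: stuck-at-0 ✓; others ✗
  M8: stuck-at-0 ✓; others ✗
  M9: none of the 2 fault types match ✗
  M10: stuck-at-1 ✓; others ✗
Consistent faults: {M1 stuck-at-1, M5 stuck-at-1, M6 stuck-at-0, M7 stuck-at-0, M8 stuck-at-0, M10 stuck-at-1} — 6 in all.

6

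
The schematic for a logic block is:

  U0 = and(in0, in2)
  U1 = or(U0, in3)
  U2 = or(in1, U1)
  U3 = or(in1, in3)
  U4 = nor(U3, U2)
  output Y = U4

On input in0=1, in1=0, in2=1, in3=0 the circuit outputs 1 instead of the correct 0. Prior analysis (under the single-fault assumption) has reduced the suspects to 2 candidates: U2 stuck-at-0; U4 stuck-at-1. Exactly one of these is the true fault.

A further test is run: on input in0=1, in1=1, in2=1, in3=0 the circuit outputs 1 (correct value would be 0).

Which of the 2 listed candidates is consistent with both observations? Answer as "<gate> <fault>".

U4 stuck-at-1

Evaluate each candidate on input in0=1, in1=1, in2=1, in3=0:
  U2 stuck-at-0: U0=1, U1=1, U2=0 [stuck-at-0], U3=1, U4=0 → 0 — eliminated
  U4 stuck-at-1: U0=1, U1=1, U2=1, U3=1, U4=1 [stuck-at-1] → 1 — matches
Only U4 stuck-at-1 reproduces the observed 1.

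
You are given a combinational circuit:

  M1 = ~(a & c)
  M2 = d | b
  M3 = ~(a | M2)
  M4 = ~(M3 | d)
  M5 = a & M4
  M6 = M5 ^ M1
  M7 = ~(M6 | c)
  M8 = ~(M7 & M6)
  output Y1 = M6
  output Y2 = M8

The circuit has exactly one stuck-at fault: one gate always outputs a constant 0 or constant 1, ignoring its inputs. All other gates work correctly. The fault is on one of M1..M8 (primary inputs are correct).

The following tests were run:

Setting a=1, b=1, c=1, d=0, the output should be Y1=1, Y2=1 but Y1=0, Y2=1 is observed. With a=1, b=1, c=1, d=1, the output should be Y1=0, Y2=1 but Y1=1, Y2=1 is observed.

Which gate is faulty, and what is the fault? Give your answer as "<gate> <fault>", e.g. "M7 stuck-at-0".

Fault-free values for test 1 (a=1, b=1, c=1, d=0): M1=0, M2=1, M3=0, M4=1, M5=1, M6=1, M7=0, M8=1, giving Y1=1, Y2=1. Observed Y1=0, Y2=1.
Test 1: faults giving observed Y1=0, Y2=1 are {M1 stuck-at-1, M3 stuck-at-1, M4 stuck-at-0, M5 stuck-at-0, M6 stuck-at-0}.
Test 2 (a=1, b=1, c=1, d=1): fault-free M1=0, M2=1, M3=0, M4=0, M5=0, M6=0, M7=0, M8=1 → Y1=0, Y2=1; observed Y1=1, Y2=1. Eliminates M3 stuck-at-1, M4 stuck-at-0, M5 stuck-at-0, M6 stuck-at-0.
Only M1 stuck-at-1 is consistent with every test.

M1 stuck-at-1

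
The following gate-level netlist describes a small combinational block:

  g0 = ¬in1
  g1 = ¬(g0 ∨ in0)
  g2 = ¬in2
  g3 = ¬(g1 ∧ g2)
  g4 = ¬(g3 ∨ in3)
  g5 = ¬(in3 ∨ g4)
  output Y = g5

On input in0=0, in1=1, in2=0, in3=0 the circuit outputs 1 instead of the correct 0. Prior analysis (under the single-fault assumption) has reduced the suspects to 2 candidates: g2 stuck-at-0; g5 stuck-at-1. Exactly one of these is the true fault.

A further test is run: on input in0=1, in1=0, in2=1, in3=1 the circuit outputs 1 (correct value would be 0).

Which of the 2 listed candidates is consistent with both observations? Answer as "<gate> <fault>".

Evaluate each candidate on input in0=1, in1=0, in2=1, in3=1:
  g2 stuck-at-0: g0=1, g1=0, g2=0 [stuck-at-0], g3=1, g4=0, g5=0 → 0 — eliminated
  g5 stuck-at-1: g0=1, g1=0, g2=0, g3=1, g4=0, g5=1 [stuck-at-1] → 1 — matches
Only g5 stuck-at-1 reproduces the observed 1.

g5 stuck-at-1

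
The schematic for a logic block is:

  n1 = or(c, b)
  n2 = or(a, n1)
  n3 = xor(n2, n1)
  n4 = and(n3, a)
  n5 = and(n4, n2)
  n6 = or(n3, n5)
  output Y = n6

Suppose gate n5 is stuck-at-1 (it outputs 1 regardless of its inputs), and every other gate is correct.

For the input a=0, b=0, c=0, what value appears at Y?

Propagate with n5 forced: n1=0, n2=0, n3=0, n4=0, n5=1 [stuck-at-1], n6=1.
So Y = 1. (Without the fault it would be 0.)

1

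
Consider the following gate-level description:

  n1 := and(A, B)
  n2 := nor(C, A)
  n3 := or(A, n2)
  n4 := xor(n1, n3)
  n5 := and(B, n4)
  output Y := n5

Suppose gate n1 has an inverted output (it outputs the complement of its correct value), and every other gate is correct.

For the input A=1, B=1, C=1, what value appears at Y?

1

Propagate with n1 forced: n1=0 [inverted output], n2=0, n3=1, n4=1, n5=1.
So Y = 1. (Without the fault it would be 0.)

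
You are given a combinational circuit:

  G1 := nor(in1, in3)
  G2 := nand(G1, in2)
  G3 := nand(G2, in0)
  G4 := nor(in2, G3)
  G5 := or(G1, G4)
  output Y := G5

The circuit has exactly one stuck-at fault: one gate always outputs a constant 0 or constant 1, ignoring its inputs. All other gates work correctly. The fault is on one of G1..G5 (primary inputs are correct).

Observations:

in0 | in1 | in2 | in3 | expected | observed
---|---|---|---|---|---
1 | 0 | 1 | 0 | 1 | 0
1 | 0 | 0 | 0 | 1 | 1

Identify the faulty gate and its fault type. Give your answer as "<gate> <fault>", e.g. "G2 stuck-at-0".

G1 stuck-at-0

Fault-free values for test 1 (in0=1, in1=0, in2=1, in3=0): G1=1, G2=0, G3=1, G4=0, G5=1, giving Y=1. Observed 0.
Test 1: faults giving observed 0 are {G1 stuck-at-0, G5 stuck-at-0}.
Test 2 (in0=1, in1=0, in2=0, in3=0): fault-free G1=1, G2=1, G3=0, G4=1, G5=1 → 1; observed 1. Eliminates G5 stuck-at-0.
Only G1 stuck-at-0 is consistent with every test.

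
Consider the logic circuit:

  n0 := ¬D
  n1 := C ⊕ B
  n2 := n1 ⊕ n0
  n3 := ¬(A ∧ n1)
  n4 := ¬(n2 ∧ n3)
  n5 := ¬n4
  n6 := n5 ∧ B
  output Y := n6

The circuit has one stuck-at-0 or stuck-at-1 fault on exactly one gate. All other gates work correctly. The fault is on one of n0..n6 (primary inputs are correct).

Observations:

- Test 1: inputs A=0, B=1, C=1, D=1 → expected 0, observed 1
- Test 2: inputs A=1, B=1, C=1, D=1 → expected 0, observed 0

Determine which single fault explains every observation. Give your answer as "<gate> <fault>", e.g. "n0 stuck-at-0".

Fault-free values for test 1 (A=0, B=1, C=1, D=1): n0=0, n1=0, n2=0, n3=1, n4=1, n5=0, n6=0, giving Y=0. Observed 1.
Test 1: faults giving observed 1 are {n0 stuck-at-1, n1 stuck-at-1, n2 stuck-at-1, n4 stuck-at-0, n5 stuck-at-1, n6 stuck-at-1}.
Test 2 (A=1, B=1, C=1, D=1): fault-free n0=0, n1=0, n2=0, n3=1, n4=1, n5=0, n6=0 → 0; observed 0. Eliminates n0 stuck-at-1, n2 stuck-at-1, n4 stuck-at-0, n5 stuck-at-1, n6 stuck-at-1.
Only n1 stuck-at-1 is consistent with every test.

n1 stuck-at-1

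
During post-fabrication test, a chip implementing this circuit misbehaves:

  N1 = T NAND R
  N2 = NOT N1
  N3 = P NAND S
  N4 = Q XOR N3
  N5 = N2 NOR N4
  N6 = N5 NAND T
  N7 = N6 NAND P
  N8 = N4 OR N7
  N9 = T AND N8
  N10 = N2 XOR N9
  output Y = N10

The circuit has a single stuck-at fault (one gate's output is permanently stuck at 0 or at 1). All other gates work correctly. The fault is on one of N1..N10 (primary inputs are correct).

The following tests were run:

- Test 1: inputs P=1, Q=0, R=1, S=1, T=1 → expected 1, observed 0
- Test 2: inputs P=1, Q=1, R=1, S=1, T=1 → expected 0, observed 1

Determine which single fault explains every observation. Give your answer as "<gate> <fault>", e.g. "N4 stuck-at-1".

N3 stuck-at-1

Fault-free values for test 1 (P=1, Q=0, R=1, S=1, T=1): N1=0, N2=1, N3=0, N4=0, N5=0, N6=1, N7=0, N8=0, N9=0, N10=1, giving Y=1. Observed 0.
Test 1: faults giving observed 0 are {N3 stuck-at-1, N4 stuck-at-1, N5 stuck-at-1, N6 stuck-at-0, N7 stuck-at-1, N8 stuck-at-1, N9 stuck-at-1, N10 stuck-at-0}.
Test 2 (P=1, Q=1, R=1, S=1, T=1): fault-free N1=0, N2=1, N3=0, N4=1, N5=0, N6=1, N7=0, N8=1, N9=1, N10=0 → 0; observed 1. Eliminates N4 stuck-at-1, N5 stuck-at-1, N6 stuck-at-0, N7 stuck-at-1, N8 stuck-at-1, N9 stuck-at-1, N10 stuck-at-0.
Only N3 stuck-at-1 is consistent with every test.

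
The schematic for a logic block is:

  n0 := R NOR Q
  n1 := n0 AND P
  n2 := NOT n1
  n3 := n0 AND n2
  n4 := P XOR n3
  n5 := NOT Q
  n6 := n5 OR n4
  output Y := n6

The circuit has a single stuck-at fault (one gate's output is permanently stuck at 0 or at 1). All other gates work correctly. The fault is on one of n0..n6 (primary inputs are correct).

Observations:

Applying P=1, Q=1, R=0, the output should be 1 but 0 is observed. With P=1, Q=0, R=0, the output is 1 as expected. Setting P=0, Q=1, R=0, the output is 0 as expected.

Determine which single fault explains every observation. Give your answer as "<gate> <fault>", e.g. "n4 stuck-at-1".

n4 stuck-at-0

Fault-free values for test 1 (P=1, Q=1, R=0): n0=0, n1=0, n2=1, n3=0, n4=1, n5=0, n6=1, giving Y=1. Observed 0.
Test 1: faults giving observed 0 are {n3 stuck-at-1, n4 stuck-at-0, n6 stuck-at-0}.
Test 2 (P=1, Q=0, R=0): fault-free n0=1, n1=1, n2=0, n3=0, n4=1, n5=1, n6=1 → 1; observed 1. Eliminates n6 stuck-at-0.
Test 3 (P=0, Q=1, R=0): fault-free n0=0, n1=0, n2=1, n3=0, n4=0, n5=0, n6=0 → 0; observed 0. Eliminates n3 stuck-at-1.
Only n4 stuck-at-0 is consistent with every test.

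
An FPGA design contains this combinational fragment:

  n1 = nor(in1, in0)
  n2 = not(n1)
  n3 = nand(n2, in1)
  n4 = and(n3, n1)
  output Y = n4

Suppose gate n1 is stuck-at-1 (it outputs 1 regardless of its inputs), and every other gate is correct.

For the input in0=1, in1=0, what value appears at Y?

1

Propagate with n1 forced: n1=1 [stuck-at-1], n2=0, n3=1, n4=1.
So Y = 1. (Without the fault it would be 0.)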